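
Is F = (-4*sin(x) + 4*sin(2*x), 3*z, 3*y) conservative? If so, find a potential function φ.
Yes, F is conservative. φ = 3*y*z + 4*cos(x) - 2*cos(2*x)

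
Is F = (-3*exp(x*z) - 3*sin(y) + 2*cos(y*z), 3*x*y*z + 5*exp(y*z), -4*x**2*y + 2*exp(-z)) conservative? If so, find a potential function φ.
No, ∇×F = (-4*x**2 - 3*x*y - 5*y*exp(y*z), 8*x*y - 3*x*exp(x*z) - 2*y*sin(y*z), 3*y*z + 2*z*sin(y*z) + 3*cos(y)) ≠ 0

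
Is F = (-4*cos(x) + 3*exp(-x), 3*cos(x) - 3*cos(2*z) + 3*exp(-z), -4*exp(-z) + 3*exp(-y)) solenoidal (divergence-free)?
No, ∇·F = 4*sin(x) + 4*exp(-z) - 3*exp(-x)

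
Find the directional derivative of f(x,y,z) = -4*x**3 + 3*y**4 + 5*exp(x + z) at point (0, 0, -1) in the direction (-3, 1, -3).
-30*sqrt(19)*exp(-1)/19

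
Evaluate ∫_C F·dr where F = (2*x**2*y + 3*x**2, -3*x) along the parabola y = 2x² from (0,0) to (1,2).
-11/5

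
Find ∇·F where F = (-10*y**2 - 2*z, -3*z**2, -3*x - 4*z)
-4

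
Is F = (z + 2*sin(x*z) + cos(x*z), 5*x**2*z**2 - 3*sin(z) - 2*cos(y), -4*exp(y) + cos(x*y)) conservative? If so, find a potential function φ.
No, ∇×F = (-10*x**2*z - x*sin(x*y) - 4*exp(y) + 3*cos(z), -x*sin(x*z) + 2*x*cos(x*z) + y*sin(x*y) + 1, 10*x*z**2) ≠ 0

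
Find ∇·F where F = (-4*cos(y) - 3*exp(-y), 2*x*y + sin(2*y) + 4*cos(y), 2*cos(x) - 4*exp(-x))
2*x - 4*sin(y) + 2*cos(2*y)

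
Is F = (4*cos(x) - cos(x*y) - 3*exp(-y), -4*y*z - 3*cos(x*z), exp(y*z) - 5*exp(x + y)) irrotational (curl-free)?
No, ∇×F = (-3*x*sin(x*z) + 4*y + z*exp(y*z) - 5*exp(x + y), 5*exp(x + y), -x*sin(x*y) + 3*z*sin(x*z) - 3*exp(-y))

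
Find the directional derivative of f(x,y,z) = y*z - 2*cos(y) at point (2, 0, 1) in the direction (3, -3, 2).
-3*sqrt(22)/22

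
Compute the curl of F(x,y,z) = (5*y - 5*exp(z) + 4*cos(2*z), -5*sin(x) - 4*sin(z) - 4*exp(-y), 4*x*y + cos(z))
(4*x + 4*cos(z), -4*y - 5*exp(z) - 8*sin(2*z), -5*cos(x) - 5)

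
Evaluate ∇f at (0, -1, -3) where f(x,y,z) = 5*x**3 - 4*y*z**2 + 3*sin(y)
(0, -36 + 3*cos(1), -24)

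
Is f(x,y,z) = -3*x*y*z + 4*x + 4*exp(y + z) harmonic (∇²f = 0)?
No, ∇²f = 8*exp(y + z)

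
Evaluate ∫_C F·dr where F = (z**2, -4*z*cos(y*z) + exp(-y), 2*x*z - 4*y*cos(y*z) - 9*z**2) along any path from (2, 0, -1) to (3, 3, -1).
-exp(-3) + 4*sin(3) + 2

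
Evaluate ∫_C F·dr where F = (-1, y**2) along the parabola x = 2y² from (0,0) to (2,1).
-5/3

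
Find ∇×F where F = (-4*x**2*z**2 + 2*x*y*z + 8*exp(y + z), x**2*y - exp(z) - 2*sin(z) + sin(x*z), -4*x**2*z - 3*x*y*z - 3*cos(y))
(-3*x*z - x*cos(x*z) + exp(z) + 3*sin(y) + 2*cos(z), -8*x**2*z + 2*x*y + 8*x*z + 3*y*z + 8*exp(y + z), 2*x*y - 2*x*z + z*cos(x*z) - 8*exp(y + z))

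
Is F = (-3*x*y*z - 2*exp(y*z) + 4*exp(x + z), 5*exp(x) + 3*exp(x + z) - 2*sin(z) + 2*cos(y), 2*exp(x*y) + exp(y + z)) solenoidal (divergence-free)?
No, ∇·F = -3*y*z + 4*exp(x + z) + exp(y + z) - 2*sin(y)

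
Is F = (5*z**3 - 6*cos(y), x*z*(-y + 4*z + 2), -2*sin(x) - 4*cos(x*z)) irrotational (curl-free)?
No, ∇×F = (x*(y - 8*z - 2), 15*z**2 - 4*z*sin(x*z) + 2*cos(x), z*(-y + 4*z + 2) - 6*sin(y))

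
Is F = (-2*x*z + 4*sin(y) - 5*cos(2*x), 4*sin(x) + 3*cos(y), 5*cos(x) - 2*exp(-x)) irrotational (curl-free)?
No, ∇×F = (0, -2*x + 5*sin(x) - 2*exp(-x), 4*cos(x) - 4*cos(y))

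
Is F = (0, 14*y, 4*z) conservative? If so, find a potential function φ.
Yes, F is conservative. φ = 7*y**2 + 2*z**2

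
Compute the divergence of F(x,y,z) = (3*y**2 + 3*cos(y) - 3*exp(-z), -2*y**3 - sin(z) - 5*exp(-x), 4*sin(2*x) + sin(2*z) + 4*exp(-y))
-6*y**2 + 2*cos(2*z)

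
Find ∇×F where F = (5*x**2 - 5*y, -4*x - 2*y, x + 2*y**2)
(4*y, -1, 1)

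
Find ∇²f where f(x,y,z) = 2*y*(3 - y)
-4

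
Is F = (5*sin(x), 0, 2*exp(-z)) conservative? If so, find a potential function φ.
Yes, F is conservative. φ = -5*cos(x) - 2*exp(-z)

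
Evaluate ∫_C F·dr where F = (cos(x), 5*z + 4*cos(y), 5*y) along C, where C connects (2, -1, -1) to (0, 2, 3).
3*sin(2) + 4*sin(1) + 25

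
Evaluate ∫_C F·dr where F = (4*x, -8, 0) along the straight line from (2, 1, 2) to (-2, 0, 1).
8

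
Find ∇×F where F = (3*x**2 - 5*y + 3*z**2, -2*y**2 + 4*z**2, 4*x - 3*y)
(-8*z - 3, 6*z - 4, 5)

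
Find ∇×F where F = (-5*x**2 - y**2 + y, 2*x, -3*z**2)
(0, 0, 2*y + 1)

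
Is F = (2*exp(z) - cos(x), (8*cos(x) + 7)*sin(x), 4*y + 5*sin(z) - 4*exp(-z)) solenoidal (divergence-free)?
No, ∇·F = sin(x) + 5*cos(z) + 4*exp(-z)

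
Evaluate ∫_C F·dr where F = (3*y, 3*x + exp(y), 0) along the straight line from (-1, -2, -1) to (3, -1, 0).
-15 - exp(-2) + exp(-1)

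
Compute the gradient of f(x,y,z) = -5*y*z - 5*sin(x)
(-5*cos(x), -5*z, -5*y)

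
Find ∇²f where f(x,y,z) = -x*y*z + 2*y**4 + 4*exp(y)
24*y**2 + 4*exp(y)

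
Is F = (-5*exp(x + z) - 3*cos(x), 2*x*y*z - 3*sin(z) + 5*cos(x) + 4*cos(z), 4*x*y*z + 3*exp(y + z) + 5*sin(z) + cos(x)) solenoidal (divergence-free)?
No, ∇·F = 4*x*y + 2*x*z - 5*exp(x + z) + 3*exp(y + z) + 3*sin(x) + 5*cos(z)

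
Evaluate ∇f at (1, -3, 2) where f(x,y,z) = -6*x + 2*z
(-6, 0, 2)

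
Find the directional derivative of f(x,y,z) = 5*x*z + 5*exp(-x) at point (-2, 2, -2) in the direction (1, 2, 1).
5*sqrt(6)*(-exp(2) - 4)/6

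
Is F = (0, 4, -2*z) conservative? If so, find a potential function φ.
Yes, F is conservative. φ = 4*y - z**2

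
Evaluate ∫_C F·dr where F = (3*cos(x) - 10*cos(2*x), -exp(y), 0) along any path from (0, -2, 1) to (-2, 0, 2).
5*sin(4) - 3*sin(2) - 1 + exp(-2)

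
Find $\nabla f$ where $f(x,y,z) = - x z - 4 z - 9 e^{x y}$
(-9*y*exp(x*y) - z, -9*x*exp(x*y), -x - 4)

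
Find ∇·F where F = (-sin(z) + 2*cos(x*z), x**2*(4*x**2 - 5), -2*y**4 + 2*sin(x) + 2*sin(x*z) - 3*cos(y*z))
2*x*cos(x*z) + 3*y*sin(y*z) - 2*z*sin(x*z)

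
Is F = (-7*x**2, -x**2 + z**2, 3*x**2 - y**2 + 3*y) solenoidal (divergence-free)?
No, ∇·F = -14*x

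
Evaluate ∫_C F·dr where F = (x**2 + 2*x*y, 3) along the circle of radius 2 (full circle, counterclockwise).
0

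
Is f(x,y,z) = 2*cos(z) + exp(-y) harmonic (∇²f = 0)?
No, ∇²f = -2*cos(z) + exp(-y)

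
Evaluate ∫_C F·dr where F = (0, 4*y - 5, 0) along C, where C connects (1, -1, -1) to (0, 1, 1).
-10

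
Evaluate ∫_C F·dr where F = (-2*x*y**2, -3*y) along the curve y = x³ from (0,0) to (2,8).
-160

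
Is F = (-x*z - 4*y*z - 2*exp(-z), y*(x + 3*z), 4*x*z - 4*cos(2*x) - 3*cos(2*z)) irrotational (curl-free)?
No, ∇×F = (-3*y, -x - 4*y - 4*z - 8*sin(2*x) + 2*exp(-z), y + 4*z)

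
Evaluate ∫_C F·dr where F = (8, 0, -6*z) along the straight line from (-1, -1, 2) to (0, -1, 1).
17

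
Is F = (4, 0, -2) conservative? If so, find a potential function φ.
Yes, F is conservative. φ = 4*x - 2*z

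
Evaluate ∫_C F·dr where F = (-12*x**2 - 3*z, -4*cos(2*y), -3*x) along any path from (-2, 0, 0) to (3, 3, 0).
-140 - 2*sin(6)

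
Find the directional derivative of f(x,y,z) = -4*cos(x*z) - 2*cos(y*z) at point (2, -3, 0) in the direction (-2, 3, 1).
0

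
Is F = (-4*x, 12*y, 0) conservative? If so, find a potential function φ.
Yes, F is conservative. φ = -2*x**2 + 6*y**2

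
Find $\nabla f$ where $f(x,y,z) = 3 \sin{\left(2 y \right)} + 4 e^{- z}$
(0, 6*cos(2*y), -4*exp(-z))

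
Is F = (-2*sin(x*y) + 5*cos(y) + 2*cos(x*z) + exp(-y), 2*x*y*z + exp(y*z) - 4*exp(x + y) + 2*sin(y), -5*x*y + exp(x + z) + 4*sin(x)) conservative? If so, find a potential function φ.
No, ∇×F = (-2*x*y - 5*x - y*exp(y*z), -2*x*sin(x*z) + 5*y - exp(x + z) - 4*cos(x), 2*x*cos(x*y) + 2*y*z - 4*exp(x + y) + 5*sin(y) + exp(-y)) ≠ 0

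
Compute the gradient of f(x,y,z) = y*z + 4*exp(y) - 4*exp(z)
(0, z + 4*exp(y), y - 4*exp(z))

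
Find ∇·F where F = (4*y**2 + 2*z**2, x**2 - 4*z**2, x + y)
0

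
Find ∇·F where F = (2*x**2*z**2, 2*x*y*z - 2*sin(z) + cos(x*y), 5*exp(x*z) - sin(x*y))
x*(4*z**2 + 2*z + 5*exp(x*z) - sin(x*y))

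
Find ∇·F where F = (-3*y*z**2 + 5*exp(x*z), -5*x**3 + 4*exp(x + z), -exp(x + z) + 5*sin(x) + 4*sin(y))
5*z*exp(x*z) - exp(x + z)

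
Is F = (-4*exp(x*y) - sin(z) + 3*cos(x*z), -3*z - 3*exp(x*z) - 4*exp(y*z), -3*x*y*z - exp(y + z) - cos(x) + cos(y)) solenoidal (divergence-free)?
No, ∇·F = -3*x*y - 4*y*exp(x*y) - 4*z*exp(y*z) - 3*z*sin(x*z) - exp(y + z)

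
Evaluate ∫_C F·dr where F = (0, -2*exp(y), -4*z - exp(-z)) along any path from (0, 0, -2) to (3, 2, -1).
-3*exp(2) + E + 8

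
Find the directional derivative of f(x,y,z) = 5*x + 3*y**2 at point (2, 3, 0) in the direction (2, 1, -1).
14*sqrt(6)/3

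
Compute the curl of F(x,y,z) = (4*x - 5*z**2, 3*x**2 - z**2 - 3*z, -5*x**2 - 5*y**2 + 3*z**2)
(-10*y + 2*z + 3, 10*x - 10*z, 6*x)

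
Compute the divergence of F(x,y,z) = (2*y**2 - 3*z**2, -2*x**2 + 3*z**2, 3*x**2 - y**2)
0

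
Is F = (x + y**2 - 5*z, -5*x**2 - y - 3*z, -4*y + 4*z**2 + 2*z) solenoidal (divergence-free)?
No, ∇·F = 8*z + 2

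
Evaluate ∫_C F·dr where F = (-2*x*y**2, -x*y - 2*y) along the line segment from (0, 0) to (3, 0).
0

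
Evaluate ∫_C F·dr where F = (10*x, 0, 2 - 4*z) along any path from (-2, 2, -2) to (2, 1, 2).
8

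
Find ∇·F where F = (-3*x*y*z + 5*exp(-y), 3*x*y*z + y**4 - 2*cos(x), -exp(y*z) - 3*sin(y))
3*x*z + 4*y**3 - 3*y*z - y*exp(y*z)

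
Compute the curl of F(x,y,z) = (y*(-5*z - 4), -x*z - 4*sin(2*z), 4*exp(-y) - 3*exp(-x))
(x + 8*cos(2*z) - 4*exp(-y), -5*y - 3*exp(-x), 4*z + 4)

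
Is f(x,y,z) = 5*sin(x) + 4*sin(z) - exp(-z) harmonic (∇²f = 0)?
No, ∇²f = -5*sin(x) - 4*sin(z) - exp(-z)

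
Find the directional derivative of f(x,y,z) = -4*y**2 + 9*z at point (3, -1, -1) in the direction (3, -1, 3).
sqrt(19)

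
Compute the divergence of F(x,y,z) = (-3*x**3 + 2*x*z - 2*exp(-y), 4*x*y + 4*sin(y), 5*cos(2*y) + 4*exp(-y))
-9*x**2 + 4*x + 2*z + 4*cos(y)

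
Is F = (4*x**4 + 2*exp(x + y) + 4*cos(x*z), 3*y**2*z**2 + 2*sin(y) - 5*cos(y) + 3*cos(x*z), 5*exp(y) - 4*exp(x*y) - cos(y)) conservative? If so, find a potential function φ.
No, ∇×F = (-4*x*exp(x*y) + 3*x*sin(x*z) - 6*y**2*z + 5*exp(y) + sin(y), -4*x*sin(x*z) + 4*y*exp(x*y), -3*z*sin(x*z) - 2*exp(x + y)) ≠ 0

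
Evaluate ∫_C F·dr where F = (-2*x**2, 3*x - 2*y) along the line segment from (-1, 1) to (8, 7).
-327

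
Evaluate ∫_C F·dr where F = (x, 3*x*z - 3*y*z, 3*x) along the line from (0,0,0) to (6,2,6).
120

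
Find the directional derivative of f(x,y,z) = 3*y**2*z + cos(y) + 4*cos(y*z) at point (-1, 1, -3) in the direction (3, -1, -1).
sqrt(11)*(sin(1) + 8*sin(3) + 15)/11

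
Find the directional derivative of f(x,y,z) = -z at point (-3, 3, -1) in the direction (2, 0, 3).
-3*sqrt(13)/13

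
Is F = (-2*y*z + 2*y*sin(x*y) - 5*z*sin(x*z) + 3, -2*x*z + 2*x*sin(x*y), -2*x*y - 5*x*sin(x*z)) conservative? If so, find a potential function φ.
Yes, F is conservative. φ = -2*x*y*z + 3*x - 2*cos(x*y) + 5*cos(x*z)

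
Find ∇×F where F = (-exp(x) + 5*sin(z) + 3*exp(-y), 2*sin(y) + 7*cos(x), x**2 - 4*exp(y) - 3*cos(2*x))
(-4*exp(y), -2*x - 6*sin(2*x) + 5*cos(z), -7*sin(x) + 3*exp(-y))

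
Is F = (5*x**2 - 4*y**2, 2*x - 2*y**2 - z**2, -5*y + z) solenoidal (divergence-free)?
No, ∇·F = 10*x - 4*y + 1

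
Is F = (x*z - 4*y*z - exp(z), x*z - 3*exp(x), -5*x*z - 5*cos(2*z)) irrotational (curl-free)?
No, ∇×F = (-x, x - 4*y + 5*z - exp(z), 5*z - 3*exp(x))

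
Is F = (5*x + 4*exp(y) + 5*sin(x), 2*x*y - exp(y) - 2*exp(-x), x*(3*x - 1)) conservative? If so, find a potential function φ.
No, ∇×F = (0, 1 - 6*x, 2*y - 4*exp(y) + 2*exp(-x)) ≠ 0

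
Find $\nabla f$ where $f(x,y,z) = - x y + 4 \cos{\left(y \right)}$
(-y, -x - 4*sin(y), 0)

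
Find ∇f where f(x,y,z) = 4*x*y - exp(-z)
(4*y, 4*x, exp(-z))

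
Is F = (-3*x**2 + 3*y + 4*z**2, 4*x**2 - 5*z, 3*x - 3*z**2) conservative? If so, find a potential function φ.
No, ∇×F = (5, 8*z - 3, 8*x - 3) ≠ 0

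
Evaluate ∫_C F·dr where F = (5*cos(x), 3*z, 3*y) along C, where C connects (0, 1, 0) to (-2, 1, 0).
-5*sin(2)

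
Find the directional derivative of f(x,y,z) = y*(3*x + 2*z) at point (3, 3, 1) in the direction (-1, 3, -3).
6*sqrt(19)/19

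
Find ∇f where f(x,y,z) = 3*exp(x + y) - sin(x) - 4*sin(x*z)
(-4*z*cos(x*z) + 3*exp(x + y) - cos(x), 3*exp(x + y), -4*x*cos(x*z))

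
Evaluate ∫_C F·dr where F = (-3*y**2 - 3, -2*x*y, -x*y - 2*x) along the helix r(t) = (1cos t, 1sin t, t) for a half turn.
26/3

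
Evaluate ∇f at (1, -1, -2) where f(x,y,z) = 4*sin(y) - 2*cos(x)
(2*sin(1), 4*cos(1), 0)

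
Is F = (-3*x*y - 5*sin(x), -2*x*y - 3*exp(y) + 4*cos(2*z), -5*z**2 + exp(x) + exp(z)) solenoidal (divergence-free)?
No, ∇·F = -2*x - 3*y - 10*z - 3*exp(y) + exp(z) - 5*cos(x)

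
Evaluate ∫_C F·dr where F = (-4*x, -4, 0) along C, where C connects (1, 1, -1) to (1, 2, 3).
-4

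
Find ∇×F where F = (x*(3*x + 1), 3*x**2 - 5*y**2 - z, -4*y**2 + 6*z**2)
(1 - 8*y, 0, 6*x)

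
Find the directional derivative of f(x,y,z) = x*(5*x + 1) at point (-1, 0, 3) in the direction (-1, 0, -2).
9*sqrt(5)/5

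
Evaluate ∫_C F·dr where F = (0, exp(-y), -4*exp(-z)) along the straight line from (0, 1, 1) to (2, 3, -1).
(-3*exp(2) - 1 + 4*exp(4))*exp(-3)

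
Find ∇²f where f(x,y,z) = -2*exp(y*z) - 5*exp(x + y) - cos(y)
-2*y**2*exp(y*z) - 2*z**2*exp(y*z) - 10*exp(x + y) + cos(y)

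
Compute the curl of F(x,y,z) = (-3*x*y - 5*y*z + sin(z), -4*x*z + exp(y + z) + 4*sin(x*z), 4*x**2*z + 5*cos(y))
(-4*x*cos(x*z) + 4*x - exp(y + z) - 5*sin(y), -8*x*z - 5*y + cos(z), 3*x + 4*z*cos(x*z) + z)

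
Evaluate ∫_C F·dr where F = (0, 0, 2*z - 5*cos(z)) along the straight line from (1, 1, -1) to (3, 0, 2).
-5*sin(2) - 5*sin(1) + 3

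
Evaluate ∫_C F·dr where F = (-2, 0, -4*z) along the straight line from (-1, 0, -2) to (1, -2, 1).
2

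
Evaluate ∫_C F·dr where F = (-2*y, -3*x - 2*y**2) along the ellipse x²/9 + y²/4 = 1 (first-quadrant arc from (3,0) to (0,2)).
-16/3 - 3*pi/2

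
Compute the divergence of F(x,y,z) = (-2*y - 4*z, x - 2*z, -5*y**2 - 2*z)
-2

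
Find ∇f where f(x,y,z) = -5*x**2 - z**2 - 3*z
(-10*x, 0, -2*z - 3)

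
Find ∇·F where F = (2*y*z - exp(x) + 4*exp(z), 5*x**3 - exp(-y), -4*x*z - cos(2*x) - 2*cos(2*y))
-4*x - exp(x) + exp(-y)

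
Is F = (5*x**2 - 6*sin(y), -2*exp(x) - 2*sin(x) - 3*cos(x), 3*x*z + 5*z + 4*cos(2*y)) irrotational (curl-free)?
No, ∇×F = (-8*sin(2*y), -3*z, -2*exp(x) + 3*sin(x) - 2*cos(x) + 6*cos(y))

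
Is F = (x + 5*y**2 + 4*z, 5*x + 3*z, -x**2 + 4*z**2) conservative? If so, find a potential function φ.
No, ∇×F = (-3, 2*x + 4, 5 - 10*y) ≠ 0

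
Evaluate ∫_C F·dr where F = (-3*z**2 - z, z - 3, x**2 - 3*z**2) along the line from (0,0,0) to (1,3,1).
-29/3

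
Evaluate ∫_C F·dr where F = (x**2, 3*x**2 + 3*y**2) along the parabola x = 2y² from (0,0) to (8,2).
3832/15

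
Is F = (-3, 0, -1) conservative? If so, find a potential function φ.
Yes, F is conservative. φ = -3*x - z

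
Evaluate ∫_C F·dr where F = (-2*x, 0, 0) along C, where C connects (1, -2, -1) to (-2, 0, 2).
-3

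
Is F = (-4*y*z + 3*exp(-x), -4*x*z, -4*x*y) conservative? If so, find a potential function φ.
Yes, F is conservative. φ = -4*x*y*z - 3*exp(-x)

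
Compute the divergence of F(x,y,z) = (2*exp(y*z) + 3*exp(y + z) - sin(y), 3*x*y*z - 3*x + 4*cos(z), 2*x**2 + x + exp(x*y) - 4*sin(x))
3*x*z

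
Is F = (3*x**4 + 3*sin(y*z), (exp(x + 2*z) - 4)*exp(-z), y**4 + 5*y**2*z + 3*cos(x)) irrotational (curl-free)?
No, ∇×F = (4*y**3 + 10*y*z - exp(x + z) - 4*exp(-z), 3*y*cos(y*z) + 3*sin(x), -3*z*cos(y*z) + exp(x + z))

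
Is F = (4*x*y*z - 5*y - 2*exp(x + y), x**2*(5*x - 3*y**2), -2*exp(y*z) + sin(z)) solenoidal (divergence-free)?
No, ∇·F = -6*x**2*y + 4*y*z - 2*y*exp(y*z) - 2*exp(x + y) + cos(z)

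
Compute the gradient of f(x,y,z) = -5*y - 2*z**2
(0, -5, -4*z)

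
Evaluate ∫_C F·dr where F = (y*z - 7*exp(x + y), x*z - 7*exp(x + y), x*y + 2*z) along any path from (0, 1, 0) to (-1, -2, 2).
-7*exp(-3) + 8 + 7*E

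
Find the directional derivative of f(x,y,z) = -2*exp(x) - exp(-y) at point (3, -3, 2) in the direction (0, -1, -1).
-sqrt(2)*exp(3)/2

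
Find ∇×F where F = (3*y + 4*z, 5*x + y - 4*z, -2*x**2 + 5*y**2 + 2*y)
(10*y + 6, 4*x + 4, 2)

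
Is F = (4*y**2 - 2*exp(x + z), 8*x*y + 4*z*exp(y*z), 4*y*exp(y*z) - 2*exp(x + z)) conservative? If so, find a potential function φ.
Yes, F is conservative. φ = 4*x*y**2 + 4*exp(y*z) - 2*exp(x + z)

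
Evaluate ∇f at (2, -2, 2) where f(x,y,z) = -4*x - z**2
(-4, 0, -4)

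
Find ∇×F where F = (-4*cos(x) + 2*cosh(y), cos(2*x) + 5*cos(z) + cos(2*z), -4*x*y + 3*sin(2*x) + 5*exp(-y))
(-4*x + 5*sin(z) + 2*sin(2*z) - 5*exp(-y), 4*y - 6*cos(2*x), -2*sin(2*x) - 2*sinh(y))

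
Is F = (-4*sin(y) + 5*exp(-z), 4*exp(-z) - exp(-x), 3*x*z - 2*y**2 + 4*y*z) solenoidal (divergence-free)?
No, ∇·F = 3*x + 4*y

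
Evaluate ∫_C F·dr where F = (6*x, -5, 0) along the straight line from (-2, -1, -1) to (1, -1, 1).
-9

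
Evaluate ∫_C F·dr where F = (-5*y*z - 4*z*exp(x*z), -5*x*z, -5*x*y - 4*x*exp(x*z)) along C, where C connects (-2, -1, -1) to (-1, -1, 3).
-25 - 4*exp(-3) + 4*exp(2)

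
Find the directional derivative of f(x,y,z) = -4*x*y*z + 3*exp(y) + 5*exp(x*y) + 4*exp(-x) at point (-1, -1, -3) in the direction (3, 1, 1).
sqrt(11)*(-32*exp(2) - 52*E + 3)*exp(-1)/11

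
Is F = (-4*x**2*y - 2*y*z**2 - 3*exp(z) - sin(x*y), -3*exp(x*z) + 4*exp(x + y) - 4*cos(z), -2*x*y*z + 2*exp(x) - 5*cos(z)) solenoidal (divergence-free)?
No, ∇·F = -10*x*y - y*cos(x*y) + 4*exp(x + y) + 5*sin(z)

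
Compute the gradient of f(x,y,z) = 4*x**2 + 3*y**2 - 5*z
(8*x, 6*y, -5)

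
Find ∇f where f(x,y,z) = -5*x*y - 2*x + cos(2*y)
(-5*y - 2, -5*x - 2*sin(2*y), 0)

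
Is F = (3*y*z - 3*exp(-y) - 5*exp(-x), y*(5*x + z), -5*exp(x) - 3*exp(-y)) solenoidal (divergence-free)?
No, ∇·F = 5*x + z + 5*exp(-x)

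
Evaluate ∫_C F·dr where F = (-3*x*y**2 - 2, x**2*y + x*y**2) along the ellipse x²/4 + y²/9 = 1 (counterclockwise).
27*pi/2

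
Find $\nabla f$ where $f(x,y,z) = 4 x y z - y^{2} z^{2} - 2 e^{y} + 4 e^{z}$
(4*y*z, 4*x*z - 2*y*z**2 - 2*exp(y), 4*x*y - 2*y**2*z + 4*exp(z))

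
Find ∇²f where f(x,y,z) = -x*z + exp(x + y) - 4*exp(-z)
2*(exp(x + y + z) - 2)*exp(-z)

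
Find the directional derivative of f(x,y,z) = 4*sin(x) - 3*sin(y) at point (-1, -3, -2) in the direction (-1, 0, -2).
-4*sqrt(5)*cos(1)/5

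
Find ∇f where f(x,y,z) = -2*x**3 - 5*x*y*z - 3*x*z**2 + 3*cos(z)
(-6*x**2 - 5*y*z - 3*z**2, -5*x*z, -5*x*y - 6*x*z - 3*sin(z))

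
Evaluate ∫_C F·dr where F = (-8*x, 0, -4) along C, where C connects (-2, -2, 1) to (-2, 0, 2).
-4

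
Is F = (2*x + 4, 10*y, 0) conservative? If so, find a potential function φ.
Yes, F is conservative. φ = x**2 + 4*x + 5*y**2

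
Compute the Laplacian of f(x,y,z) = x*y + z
0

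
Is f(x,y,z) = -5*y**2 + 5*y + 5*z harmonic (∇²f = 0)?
No, ∇²f = -10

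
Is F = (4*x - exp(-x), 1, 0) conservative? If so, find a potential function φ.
Yes, F is conservative. φ = 2*x**2 + y + exp(-x)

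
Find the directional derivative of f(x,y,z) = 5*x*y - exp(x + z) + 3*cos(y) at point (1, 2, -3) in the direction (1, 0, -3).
sqrt(10)*(1/5 + exp(2))*exp(-2)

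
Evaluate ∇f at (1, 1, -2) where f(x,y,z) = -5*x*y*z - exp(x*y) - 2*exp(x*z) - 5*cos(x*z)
(-E + 4*exp(-2) + 10*sin(2) + 10, 10 - E, -5 - 5*sin(2) - 2*exp(-2))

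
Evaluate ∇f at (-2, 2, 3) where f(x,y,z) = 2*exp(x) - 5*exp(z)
(2*exp(-2), 0, -5*exp(3))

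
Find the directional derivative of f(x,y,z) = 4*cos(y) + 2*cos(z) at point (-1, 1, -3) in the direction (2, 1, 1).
sqrt(6)*(-2*sin(1) + sin(3))/3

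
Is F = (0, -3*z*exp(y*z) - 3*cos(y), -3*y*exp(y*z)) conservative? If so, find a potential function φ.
Yes, F is conservative. φ = -3*exp(y*z) - 3*sin(y)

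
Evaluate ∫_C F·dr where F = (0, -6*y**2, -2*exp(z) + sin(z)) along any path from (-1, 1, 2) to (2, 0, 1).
-2*E - cos(1) + cos(2) + 2 + 2*exp(2)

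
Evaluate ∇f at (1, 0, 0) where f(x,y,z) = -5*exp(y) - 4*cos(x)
(4*sin(1), -5, 0)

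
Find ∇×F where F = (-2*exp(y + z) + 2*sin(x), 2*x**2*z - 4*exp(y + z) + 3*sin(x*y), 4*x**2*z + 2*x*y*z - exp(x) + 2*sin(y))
(-2*x**2 + 2*x*z + 4*exp(y + z) + 2*cos(y), -8*x*z - 2*y*z + exp(x) - 2*exp(y + z), 4*x*z + 3*y*cos(x*y) + 2*exp(y + z))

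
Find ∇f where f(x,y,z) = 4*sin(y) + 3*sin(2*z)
(0, 4*cos(y), 6*cos(2*z))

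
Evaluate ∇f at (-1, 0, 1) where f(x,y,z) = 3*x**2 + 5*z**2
(-6, 0, 10)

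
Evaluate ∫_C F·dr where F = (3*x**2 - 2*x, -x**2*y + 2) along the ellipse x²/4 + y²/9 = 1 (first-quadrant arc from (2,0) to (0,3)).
-7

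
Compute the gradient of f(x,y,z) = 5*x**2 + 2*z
(10*x, 0, 2)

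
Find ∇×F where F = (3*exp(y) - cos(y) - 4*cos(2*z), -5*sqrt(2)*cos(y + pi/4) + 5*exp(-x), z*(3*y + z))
(3*z, 8*sin(2*z), -3*exp(y) - sin(y) - 5*exp(-x))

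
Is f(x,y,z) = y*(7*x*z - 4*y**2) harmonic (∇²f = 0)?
No, ∇²f = -24*y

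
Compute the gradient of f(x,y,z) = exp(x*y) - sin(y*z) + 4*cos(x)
(y*exp(x*y) - 4*sin(x), x*exp(x*y) - z*cos(y*z), -y*cos(y*z))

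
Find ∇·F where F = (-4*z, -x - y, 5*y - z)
-2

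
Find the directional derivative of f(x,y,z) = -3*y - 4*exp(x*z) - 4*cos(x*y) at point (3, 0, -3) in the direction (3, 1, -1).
3*sqrt(11)*(16 - exp(9))*exp(-9)/11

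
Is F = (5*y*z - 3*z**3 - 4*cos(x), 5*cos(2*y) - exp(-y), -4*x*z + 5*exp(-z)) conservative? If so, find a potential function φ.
No, ∇×F = (0, 5*y - 9*z**2 + 4*z, -5*z) ≠ 0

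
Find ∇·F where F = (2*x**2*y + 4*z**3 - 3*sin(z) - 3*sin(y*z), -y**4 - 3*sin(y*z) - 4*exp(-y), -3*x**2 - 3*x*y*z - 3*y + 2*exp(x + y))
x*y - 4*y**3 - 3*z*cos(y*z) + 4*exp(-y)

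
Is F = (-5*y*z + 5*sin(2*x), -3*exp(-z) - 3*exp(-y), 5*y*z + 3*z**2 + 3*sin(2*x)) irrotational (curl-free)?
No, ∇×F = (5*z - 3*exp(-z), -5*y - 6*cos(2*x), 5*z)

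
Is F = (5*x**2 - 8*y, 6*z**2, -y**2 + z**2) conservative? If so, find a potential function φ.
No, ∇×F = (-2*y - 12*z, 0, 8) ≠ 0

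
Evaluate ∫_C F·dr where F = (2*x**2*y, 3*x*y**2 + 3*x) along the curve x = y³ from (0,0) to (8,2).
3292/5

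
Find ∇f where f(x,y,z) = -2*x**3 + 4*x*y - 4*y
(-6*x**2 + 4*y, 4*x - 4, 0)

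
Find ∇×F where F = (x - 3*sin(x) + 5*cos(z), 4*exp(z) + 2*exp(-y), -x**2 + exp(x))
(-4*exp(z), 2*x - exp(x) - 5*sin(z), 0)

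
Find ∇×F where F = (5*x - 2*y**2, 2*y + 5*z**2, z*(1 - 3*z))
(-10*z, 0, 4*y)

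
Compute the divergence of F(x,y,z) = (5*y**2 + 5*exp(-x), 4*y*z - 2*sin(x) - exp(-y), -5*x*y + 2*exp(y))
4*z + exp(-y) - 5*exp(-x)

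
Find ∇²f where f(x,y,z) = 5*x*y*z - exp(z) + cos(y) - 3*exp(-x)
-exp(z) - cos(y) - 3*exp(-x)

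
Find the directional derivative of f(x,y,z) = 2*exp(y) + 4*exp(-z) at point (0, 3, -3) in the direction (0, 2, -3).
16*sqrt(13)*exp(3)/13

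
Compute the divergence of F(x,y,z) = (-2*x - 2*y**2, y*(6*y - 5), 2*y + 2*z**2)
12*y + 4*z - 7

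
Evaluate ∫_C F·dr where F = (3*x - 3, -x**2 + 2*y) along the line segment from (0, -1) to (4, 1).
4/3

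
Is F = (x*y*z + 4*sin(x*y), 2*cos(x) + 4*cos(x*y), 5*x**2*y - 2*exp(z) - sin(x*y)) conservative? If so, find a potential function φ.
No, ∇×F = (x*(5*x - cos(x*y)), y*(-9*x + cos(x*y)), -x*z - 4*x*cos(x*y) - 4*y*sin(x*y) - 2*sin(x)) ≠ 0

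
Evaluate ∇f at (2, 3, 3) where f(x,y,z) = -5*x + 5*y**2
(-5, 30, 0)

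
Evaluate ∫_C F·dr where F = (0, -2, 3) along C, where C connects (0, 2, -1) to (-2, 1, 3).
14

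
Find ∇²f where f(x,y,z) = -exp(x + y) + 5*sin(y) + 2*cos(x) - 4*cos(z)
-2*exp(x + y) - 5*sin(y) - 2*cos(x) + 4*cos(z)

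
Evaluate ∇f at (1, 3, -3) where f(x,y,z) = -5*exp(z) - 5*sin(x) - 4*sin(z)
(-5*cos(1), 0, -5*exp(-3) - 4*cos(3))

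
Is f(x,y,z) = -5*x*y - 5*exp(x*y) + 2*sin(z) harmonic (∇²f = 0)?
No, ∇²f = -5*x**2*exp(x*y) - 5*y**2*exp(x*y) - 2*sin(z)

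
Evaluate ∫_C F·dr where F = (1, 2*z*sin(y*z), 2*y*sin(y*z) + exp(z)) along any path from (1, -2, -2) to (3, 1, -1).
(2*(cos(4) - cos(1) + 1)*exp(2) - 1 + E)*exp(-2)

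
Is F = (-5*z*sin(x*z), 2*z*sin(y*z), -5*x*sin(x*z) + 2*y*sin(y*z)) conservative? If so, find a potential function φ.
Yes, F is conservative. φ = 5*cos(x*z) - 2*cos(y*z)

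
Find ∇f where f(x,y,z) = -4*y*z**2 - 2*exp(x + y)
(-2*exp(x + y), -4*z**2 - 2*exp(x + y), -8*y*z)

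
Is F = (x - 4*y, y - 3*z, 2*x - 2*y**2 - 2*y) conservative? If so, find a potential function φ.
No, ∇×F = (1 - 4*y, -2, 4) ≠ 0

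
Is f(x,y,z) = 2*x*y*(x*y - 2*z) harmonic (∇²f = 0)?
No, ∇²f = 4*x**2 + 4*y**2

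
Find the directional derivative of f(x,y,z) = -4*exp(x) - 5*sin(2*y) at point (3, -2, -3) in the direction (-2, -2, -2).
2*sqrt(3)*(5*cos(4) + 2*exp(3))/3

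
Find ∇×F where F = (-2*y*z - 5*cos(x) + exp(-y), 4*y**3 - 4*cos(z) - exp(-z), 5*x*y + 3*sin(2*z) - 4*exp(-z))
(5*x - 4*sin(z) - exp(-z), -7*y, 2*z + exp(-y))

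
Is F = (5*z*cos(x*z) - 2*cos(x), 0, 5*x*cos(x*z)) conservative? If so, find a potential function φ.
Yes, F is conservative. φ = -2*sin(x) + 5*sin(x*z)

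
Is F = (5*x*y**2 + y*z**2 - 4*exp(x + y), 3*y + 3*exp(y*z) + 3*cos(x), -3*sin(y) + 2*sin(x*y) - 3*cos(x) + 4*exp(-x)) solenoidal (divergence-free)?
No, ∇·F = 5*y**2 + 3*z*exp(y*z) - 4*exp(x + y) + 3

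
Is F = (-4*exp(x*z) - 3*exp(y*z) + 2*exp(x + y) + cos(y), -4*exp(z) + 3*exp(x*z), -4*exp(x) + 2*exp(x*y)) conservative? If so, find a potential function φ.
No, ∇×F = (2*x*exp(x*y) - 3*x*exp(x*z) + 4*exp(z), -4*x*exp(x*z) - 2*y*exp(x*y) - 3*y*exp(y*z) + 4*exp(x), 3*z*exp(x*z) + 3*z*exp(y*z) - 2*exp(x + y) + sin(y)) ≠ 0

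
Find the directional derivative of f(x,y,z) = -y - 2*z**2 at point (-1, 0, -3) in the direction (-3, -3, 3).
13*sqrt(3)/3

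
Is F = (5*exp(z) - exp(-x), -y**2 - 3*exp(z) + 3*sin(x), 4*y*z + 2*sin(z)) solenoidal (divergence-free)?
No, ∇·F = 2*y + 2*cos(z) + exp(-x)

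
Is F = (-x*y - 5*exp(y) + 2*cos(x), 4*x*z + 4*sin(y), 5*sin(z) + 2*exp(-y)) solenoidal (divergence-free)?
No, ∇·F = -y - 2*sin(x) + 4*cos(y) + 5*cos(z)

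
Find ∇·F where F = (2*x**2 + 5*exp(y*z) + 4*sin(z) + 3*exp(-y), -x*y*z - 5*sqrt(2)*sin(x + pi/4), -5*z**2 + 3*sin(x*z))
-x*z + 3*x*cos(x*z) + 4*x - 10*z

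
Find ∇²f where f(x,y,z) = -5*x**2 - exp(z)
-exp(z) - 10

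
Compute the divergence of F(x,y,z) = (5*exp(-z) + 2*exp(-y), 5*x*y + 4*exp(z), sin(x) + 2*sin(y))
5*x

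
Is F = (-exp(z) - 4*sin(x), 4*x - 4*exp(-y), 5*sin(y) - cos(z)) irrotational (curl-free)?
No, ∇×F = (5*cos(y), -exp(z), 4)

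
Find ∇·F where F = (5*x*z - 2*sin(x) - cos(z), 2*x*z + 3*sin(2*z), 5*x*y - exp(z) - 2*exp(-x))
5*z - exp(z) - 2*cos(x)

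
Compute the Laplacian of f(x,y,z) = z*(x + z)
2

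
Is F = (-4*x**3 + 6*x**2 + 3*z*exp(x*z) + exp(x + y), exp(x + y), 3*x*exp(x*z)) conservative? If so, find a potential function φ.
Yes, F is conservative. φ = -x**4 + 2*x**3 + 3*exp(x*z) + exp(x + y)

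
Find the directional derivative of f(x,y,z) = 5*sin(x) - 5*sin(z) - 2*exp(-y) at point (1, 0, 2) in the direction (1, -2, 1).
sqrt(6)*(-4 - 5*cos(2) + 5*cos(1))/6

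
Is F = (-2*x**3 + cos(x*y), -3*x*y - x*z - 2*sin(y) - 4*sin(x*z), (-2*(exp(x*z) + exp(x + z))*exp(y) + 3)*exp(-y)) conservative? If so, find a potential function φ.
No, ∇×F = (4*x*cos(x*z) + x - 3*exp(-y), 2*z*exp(x*z) + 2*exp(x + z), x*sin(x*y) - 3*y - 4*z*cos(x*z) - z) ≠ 0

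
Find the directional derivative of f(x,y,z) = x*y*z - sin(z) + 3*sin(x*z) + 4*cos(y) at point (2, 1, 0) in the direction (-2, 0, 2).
7*sqrt(2)/2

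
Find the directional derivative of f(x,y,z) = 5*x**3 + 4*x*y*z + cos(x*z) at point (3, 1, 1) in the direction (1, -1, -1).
sqrt(3)*(2*sin(3) + 115)/3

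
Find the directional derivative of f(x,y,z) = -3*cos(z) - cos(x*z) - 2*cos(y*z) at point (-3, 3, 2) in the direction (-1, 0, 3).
sqrt(10)*(29*sin(6) + 9*sin(2))/10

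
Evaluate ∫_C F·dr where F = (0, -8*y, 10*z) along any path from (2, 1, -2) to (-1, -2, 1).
-27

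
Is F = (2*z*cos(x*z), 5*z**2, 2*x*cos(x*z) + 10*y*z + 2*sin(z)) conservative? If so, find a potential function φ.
Yes, F is conservative. φ = 5*y*z**2 + 2*sin(x*z) - 2*cos(z)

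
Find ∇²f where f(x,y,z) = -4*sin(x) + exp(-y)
4*sin(x) + exp(-y)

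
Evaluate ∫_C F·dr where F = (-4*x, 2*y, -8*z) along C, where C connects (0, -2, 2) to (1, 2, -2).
-2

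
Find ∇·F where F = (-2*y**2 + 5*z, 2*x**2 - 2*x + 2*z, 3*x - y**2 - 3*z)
-3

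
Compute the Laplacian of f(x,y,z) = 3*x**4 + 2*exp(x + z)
36*x**2 + 4*exp(x + z)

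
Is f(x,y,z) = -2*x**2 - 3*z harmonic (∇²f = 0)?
No, ∇²f = -4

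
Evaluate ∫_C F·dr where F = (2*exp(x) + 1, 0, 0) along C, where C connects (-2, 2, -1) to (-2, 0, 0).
0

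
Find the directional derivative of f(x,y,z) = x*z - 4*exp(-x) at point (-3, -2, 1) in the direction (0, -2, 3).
-9*sqrt(13)/13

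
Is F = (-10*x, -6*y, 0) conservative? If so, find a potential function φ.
Yes, F is conservative. φ = -5*x**2 - 3*y**2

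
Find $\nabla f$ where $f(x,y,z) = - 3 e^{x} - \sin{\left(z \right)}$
(-3*exp(x), 0, -cos(z))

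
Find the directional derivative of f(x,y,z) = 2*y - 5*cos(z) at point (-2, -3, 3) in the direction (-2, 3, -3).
3*sqrt(22)*(2 - 5*sin(3))/22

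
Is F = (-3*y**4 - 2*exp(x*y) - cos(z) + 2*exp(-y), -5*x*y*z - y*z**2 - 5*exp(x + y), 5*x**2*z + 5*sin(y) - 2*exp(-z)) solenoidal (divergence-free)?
No, ∇·F = 5*x**2 - 5*x*z - 2*y*exp(x*y) - z**2 - 5*exp(x + y) + 2*exp(-z)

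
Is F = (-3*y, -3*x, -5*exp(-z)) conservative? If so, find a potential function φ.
Yes, F is conservative. φ = -3*x*y + 5*exp(-z)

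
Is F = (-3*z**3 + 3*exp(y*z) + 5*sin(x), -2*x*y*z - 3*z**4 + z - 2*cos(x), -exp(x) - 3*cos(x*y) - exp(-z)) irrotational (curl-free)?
No, ∇×F = (2*x*y + 3*x*sin(x*y) + 12*z**3 - 1, 3*y*exp(y*z) - 3*y*sin(x*y) - 9*z**2 + exp(x), -2*y*z - 3*z*exp(y*z) + 2*sin(x))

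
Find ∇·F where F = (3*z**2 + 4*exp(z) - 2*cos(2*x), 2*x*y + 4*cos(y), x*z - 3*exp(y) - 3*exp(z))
3*x - 3*exp(z) + 4*sin(2*x) - 4*sin(y)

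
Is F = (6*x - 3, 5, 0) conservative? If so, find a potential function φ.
Yes, F is conservative. φ = 3*x**2 - 3*x + 5*y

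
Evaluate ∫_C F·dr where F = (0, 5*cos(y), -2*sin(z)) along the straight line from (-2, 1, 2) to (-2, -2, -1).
-5*sin(2) - 5*sin(1) - 2*cos(2) + 2*cos(1)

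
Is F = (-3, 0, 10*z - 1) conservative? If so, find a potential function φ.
Yes, F is conservative. φ = -3*x + 5*z**2 - z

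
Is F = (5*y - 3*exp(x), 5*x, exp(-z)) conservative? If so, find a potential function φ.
Yes, F is conservative. φ = 5*x*y - 3*exp(x) - exp(-z)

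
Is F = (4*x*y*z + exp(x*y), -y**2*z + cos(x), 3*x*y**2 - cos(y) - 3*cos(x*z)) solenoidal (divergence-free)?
No, ∇·F = 3*x*sin(x*z) + 2*y*z + y*exp(x*y)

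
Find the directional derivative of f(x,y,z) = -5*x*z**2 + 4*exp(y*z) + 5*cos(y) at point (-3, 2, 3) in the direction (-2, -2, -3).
2*sqrt(17)*(-24*exp(6) - 90 + 5*sin(2))/17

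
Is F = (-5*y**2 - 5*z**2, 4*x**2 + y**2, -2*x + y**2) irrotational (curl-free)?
No, ∇×F = (2*y, 2 - 10*z, 8*x + 10*y)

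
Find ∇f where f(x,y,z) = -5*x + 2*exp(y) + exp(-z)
(-5, 2*exp(y), -exp(-z))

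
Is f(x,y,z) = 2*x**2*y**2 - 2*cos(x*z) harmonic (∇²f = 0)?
No, ∇²f = 2*x**2*cos(x*z) + 4*x**2 + 4*y**2 + 2*z**2*cos(x*z)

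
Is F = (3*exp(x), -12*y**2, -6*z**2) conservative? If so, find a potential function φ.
Yes, F is conservative. φ = -4*y**3 - 2*z**3 + 3*exp(x)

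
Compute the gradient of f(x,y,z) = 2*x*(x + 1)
(4*x + 2, 0, 0)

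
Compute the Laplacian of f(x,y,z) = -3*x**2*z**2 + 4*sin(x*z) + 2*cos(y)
-2*x**2*(2*sin(x*z) + 3) - 2*z**2*(2*sin(x*z) + 3) - 2*cos(y)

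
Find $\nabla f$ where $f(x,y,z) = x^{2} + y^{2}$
(2*x, 2*y, 0)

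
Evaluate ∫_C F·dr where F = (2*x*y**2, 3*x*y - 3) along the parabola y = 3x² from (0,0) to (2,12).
2508/5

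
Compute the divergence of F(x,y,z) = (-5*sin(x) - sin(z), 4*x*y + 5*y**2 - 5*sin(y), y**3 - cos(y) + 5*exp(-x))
4*x + 10*y - 5*cos(x) - 5*cos(y)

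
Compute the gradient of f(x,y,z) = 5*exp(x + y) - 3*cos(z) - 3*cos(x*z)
(3*z*sin(x*z) + 5*exp(x + y), 5*exp(x + y), 3*x*sin(x*z) + 3*sin(z))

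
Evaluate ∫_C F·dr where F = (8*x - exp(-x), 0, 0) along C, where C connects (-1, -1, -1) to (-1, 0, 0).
0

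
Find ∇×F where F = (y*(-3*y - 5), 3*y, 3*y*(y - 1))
(6*y - 3, 0, 6*y + 5)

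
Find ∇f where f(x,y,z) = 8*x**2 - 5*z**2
(16*x, 0, -10*z)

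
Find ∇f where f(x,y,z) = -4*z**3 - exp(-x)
(exp(-x), 0, -12*z**2)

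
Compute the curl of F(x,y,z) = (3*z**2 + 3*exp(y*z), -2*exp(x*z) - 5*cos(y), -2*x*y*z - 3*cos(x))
(2*x*(-z + exp(x*z)), 2*y*z + 3*y*exp(y*z) + 6*z - 3*sin(x), z*(-2*exp(x*z) - 3*exp(y*z)))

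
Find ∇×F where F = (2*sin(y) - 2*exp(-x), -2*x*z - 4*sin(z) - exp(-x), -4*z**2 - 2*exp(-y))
(2*x + 4*cos(z) + 2*exp(-y), 0, -2*z - 2*cos(y) + exp(-x))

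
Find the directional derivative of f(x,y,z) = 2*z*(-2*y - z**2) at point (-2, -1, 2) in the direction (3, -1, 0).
4*sqrt(10)/5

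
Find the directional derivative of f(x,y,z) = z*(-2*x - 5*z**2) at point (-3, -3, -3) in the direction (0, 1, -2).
258*sqrt(5)/5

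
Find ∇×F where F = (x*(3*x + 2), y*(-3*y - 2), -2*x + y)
(1, 2, 0)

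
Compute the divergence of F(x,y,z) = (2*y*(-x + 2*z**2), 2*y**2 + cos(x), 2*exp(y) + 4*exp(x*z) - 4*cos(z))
4*x*exp(x*z) + 2*y + 4*sin(z)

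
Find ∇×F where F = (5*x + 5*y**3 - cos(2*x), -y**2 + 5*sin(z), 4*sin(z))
(-5*cos(z), 0, -15*y**2)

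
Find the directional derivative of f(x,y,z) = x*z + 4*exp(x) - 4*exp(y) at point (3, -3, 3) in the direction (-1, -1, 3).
2*sqrt(11)*((3 - 2*exp(3))*exp(3) + 2)*exp(-3)/11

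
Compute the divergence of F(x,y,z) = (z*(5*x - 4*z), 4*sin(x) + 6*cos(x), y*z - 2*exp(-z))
y + 5*z + 2*exp(-z)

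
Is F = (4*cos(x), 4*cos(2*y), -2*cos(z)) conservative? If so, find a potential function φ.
Yes, F is conservative. φ = 4*sin(x) + 2*sin(2*y) - 2*sin(z)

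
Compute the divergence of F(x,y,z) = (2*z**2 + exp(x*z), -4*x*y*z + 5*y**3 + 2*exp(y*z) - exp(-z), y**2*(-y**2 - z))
-4*x*z + 14*y**2 + z*exp(x*z) + 2*z*exp(y*z)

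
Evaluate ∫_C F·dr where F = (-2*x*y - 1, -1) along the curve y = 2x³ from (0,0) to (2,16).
-218/5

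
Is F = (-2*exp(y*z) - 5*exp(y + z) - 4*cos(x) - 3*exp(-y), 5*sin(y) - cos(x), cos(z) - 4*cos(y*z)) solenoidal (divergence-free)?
No, ∇·F = 4*y*sin(y*z) + 4*sin(x) - sin(z) + 5*cos(y)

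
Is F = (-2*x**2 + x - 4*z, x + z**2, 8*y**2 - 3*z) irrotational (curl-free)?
No, ∇×F = (16*y - 2*z, -4, 1)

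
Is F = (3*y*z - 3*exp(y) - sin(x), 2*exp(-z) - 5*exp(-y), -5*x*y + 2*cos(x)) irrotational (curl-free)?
No, ∇×F = (-5*x + 2*exp(-z), 8*y + 2*sin(x), -3*z + 3*exp(y))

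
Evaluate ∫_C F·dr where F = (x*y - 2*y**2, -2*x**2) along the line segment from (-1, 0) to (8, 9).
-1251/2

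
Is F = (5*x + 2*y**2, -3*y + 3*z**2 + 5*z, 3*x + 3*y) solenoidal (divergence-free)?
No, ∇·F = 2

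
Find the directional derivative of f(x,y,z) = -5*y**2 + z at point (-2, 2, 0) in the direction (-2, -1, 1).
7*sqrt(6)/2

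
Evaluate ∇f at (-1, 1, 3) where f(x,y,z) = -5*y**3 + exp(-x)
(-E, -15, 0)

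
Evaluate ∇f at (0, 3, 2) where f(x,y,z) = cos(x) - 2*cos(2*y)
(0, 4*sin(6), 0)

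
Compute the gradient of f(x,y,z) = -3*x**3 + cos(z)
(-9*x**2, 0, -sin(z))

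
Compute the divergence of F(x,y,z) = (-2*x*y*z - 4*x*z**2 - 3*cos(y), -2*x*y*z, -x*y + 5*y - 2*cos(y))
2*z*(-x - y - 2*z)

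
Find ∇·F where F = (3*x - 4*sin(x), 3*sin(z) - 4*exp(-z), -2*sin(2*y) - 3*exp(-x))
3 - 4*cos(x)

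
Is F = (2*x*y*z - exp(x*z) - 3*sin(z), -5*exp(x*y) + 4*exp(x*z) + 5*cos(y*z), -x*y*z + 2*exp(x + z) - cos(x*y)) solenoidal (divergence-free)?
No, ∇·F = -x*y - 5*x*exp(x*y) + 2*y*z - z*exp(x*z) - 5*z*sin(y*z) + 2*exp(x + z)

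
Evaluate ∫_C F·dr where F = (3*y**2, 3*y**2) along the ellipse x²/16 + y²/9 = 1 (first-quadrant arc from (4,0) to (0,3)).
-45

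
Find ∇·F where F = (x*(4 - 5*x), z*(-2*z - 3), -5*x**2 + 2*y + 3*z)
7 - 10*x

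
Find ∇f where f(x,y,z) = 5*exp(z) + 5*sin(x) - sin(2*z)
(5*cos(x), 0, 5*exp(z) - 2*cos(2*z))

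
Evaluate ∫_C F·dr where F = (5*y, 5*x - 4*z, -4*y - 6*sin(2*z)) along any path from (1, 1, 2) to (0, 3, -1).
3*cos(2) - 3*cos(4) + 15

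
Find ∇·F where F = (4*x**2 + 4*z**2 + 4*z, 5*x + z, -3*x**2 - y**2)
8*x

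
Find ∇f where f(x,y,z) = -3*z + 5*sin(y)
(0, 5*cos(y), -3)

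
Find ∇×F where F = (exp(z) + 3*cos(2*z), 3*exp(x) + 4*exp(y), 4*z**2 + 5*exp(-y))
(-5*exp(-y), exp(z) - 6*sin(2*z), 3*exp(x))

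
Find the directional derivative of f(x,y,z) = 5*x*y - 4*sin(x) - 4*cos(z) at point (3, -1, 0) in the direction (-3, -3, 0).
sqrt(2)*(-5 + 2*cos(3))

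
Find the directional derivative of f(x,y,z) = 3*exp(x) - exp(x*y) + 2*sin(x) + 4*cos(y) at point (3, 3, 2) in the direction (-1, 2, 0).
-sqrt(5)*(2*cos(3) + 8*sin(3) + 3*exp(3) + 3*exp(9))/5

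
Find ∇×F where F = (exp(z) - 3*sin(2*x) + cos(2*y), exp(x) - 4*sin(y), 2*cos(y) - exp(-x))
(-2*sin(y), exp(z) - exp(-x), exp(x) + 2*sin(2*y))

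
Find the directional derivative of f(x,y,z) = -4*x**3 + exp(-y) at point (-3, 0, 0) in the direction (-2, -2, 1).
218/3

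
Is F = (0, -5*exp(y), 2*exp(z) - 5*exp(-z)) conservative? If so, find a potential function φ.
Yes, F is conservative. φ = -5*exp(y) + 2*exp(z) + 5*exp(-z)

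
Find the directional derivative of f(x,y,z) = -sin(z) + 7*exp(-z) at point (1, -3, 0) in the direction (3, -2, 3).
-12*sqrt(22)/11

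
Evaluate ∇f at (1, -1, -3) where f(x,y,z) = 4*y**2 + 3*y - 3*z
(0, -5, -3)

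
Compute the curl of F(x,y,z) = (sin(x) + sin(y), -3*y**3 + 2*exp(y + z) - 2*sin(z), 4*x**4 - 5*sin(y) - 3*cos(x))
(-2*exp(y + z) - 5*cos(y) + 2*cos(z), -16*x**3 - 3*sin(x), -cos(y))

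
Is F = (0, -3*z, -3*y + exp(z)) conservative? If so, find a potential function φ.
Yes, F is conservative. φ = -3*y*z + exp(z)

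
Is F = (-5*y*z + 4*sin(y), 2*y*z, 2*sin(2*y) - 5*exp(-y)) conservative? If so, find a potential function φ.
No, ∇×F = (-2*y + 4*cos(2*y) + 5*exp(-y), -5*y, 5*z - 4*cos(y)) ≠ 0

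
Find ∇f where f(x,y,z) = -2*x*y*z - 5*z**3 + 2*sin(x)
(-2*y*z + 2*cos(x), -2*x*z, -2*x*y - 15*z**2)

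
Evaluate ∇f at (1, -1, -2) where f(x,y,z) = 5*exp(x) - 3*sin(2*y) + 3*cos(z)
(5*E, -6*cos(2), 3*sin(2))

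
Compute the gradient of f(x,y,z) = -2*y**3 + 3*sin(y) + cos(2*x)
(-2*sin(2*x), -6*y**2 + 3*cos(y), 0)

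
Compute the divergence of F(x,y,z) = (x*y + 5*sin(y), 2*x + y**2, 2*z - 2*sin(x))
3*y + 2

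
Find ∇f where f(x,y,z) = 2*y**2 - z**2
(0, 4*y, -2*z)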